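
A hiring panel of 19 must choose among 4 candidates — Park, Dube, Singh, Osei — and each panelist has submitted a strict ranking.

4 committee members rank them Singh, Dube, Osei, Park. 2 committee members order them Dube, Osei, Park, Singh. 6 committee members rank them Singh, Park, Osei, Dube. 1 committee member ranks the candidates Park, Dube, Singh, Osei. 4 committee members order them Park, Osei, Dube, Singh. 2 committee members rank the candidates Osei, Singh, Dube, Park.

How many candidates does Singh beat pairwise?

Singh against each rival (19 committee members):
Singh vs Park: Singh is ranked higher on 4+6+2 = 12 ballots, Park on 7. Singh wins 12–7.
Singh vs Dube: Singh is ranked higher on 4+6+2 = 12 ballots, Dube on 7. Singh wins 12–7.
Singh vs Osei: Singh preferred on 4+6+1 = 11 ballots; Singh wins 11–8.
Singh beats Park, Dube, Osei — 3 pairwise wins.

3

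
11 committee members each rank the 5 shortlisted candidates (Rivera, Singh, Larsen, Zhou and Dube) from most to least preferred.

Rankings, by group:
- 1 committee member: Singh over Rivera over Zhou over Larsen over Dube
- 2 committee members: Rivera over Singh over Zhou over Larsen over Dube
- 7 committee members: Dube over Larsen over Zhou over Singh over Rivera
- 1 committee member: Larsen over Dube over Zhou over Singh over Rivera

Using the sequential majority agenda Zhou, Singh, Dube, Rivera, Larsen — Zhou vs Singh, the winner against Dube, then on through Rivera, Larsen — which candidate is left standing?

Dube

Round 1: Zhou vs Singh — 8–3, Zhou advances.
Round 2: Zhou vs Dube — 3–8, Dube advances.
Round 3: Dube vs Rivera — 8–3, Dube advances.
Round 4: Dube vs Larsen — 7–4, Dube advances.
Dube survives the agenda.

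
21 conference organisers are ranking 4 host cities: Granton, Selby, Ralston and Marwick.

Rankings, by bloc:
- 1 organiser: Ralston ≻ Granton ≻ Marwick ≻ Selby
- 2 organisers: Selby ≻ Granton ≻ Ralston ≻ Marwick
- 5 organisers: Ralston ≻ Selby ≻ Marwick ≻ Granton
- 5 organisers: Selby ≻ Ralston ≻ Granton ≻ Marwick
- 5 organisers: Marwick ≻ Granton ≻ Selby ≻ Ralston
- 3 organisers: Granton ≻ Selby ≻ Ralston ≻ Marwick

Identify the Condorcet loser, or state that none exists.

Pairwise majorities:
Granton vs Selby: Selby, 12–9.
Granton vs Ralston: Ralston wins 11–10.
Granton vs Marwick: Granton wins 11–10.
Selby–Ralston: Selby 15–6.
Selby–Marwick: Selby 15–6.
Ralston vs Marwick: Ralston wins 16–5.
Only Marwick has no wins; Marwick is the Condorcet loser.

Marwick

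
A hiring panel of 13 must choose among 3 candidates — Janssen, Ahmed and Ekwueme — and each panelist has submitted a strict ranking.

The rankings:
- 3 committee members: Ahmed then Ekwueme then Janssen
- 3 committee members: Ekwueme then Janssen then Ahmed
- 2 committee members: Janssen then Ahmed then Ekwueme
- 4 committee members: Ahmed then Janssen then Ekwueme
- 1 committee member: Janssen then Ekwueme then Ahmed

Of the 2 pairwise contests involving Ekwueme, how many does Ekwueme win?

Ekwueme against each rival (13 committee members):
Ekwueme vs Janssen: Ekwueme is ranked higher on 3+3 = 6 ballots, Janssen on 7. Janssen wins 7–6.
Ekwueme vs Ahmed: Ekwueme preferred on 3+1 = 4 ballots; Ahmed wins 9–4.
Ekwueme beats no one; loses to Janssen, Ahmed — 0 pairwise wins.

0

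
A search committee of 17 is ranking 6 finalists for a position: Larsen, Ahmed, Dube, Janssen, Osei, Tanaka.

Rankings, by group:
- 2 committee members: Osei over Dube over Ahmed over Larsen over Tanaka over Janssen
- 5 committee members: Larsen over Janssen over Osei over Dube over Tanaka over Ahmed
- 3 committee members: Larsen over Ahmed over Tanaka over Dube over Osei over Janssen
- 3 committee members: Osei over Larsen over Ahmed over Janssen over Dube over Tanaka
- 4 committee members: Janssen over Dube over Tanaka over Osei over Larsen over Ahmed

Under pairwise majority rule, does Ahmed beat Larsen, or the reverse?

Ballots ranking Ahmed above Larsen: 2.
Ballots ranking Larsen above Ahmed: 17 − 2 = 15.
Larsen wins the head-to-head 15–2.

Larsen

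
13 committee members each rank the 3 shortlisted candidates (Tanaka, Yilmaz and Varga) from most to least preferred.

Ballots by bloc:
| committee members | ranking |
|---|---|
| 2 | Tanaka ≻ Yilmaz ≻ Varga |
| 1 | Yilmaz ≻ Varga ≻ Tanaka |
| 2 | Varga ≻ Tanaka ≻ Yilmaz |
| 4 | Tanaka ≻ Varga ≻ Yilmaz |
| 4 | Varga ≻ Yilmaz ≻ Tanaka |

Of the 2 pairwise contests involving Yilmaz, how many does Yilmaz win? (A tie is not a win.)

Yilmaz against each rival (13 committee members):
Yilmaz–Tanaka: Tanaka 8–5.
Yilmaz–Varga: Varga 10–3.
Yilmaz beats no one; loses to Tanaka, Varga — 0 pairwise wins.

0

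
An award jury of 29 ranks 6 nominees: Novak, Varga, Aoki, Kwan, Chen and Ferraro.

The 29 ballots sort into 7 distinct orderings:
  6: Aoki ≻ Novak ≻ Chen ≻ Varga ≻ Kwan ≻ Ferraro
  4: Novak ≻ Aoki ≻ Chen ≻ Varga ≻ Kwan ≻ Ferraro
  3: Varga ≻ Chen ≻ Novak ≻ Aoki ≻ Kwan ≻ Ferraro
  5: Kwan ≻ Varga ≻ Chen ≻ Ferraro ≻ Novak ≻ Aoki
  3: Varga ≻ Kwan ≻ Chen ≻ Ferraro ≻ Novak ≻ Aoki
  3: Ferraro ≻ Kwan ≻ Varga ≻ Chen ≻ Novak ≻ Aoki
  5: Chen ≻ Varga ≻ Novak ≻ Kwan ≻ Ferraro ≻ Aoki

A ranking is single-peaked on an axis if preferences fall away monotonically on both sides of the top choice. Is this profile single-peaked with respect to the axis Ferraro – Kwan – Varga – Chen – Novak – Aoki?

yes

Axis positions: Ferraro=1, Kwan=2, Varga=3, Chen=4, Novak=5, Aoki=6.
Bloc 1 (peak Aoki at position 6): ranking walks positions 6-5-4-3-2-1, expanding outward from the peak — single-peaked.
Bloc 2 (peak Novak at position 5): ranking walks positions 5-6-4-3-2-1, expanding outward from the peak — single-peaked.
Bloc 3 (peak Varga at position 3): ranking walks positions 3-4-5-6-2-1, expanding outward from the peak — single-peaked.
Bloc 4 (peak Kwan at position 2): ranking walks positions 2-3-4-1-5-6, expanding outward from the peak — single-peaked.
Bloc 5 (peak Varga at position 3): ranking walks positions 3-2-4-1-5-6, expanding outward from the peak — single-peaked.
Bloc 6 (peak Ferraro at position 1): ranking walks positions 1-2-3-4-5-6, expanding outward from the peak — single-peaked.
Bloc 7 (peak Chen at position 4): ranking walks positions 4-3-5-2-1-6, expanding outward from the peak — single-peaked.
Every ranking is single-peaked on this axis.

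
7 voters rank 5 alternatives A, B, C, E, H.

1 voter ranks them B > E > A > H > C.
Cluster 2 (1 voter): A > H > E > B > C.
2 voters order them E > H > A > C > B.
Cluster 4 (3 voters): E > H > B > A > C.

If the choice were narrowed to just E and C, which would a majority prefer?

E

Ballots ranking E above C: 1 + 1 + 2 + 3 = 7.
Ballots ranking C above E: 7 − 7 = 0.
E wins the head-to-head 7–0.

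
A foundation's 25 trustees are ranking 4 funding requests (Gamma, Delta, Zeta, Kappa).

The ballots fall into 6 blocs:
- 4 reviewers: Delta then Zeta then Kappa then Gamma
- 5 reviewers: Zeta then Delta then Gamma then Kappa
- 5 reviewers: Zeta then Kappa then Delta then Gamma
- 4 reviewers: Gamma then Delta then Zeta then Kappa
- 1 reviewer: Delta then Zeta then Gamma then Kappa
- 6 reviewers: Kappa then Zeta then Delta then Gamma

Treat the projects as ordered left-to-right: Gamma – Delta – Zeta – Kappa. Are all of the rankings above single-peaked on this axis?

Axis positions: Gamma=1, Delta=2, Zeta=3, Kappa=4.
Bloc 1 (peak Delta at position 2): ranking walks positions 2-3-4-1, expanding outward from the peak — single-peaked.
Bloc 2 (peak Zeta at position 3): ranking walks positions 3-2-1-4, expanding outward from the peak — single-peaked.
Bloc 3 (peak Zeta at position 3): ranking walks positions 3-4-2-1, expanding outward from the peak — single-peaked.
Bloc 4 (peak Gamma at position 1): ranking walks positions 1-2-3-4, expanding outward from the peak — single-peaked.
Bloc 5 (peak Delta at position 2): ranking walks positions 2-3-1-4, expanding outward from the peak — single-peaked.
Bloc 6 (peak Kappa at position 4): ranking walks positions 4-3-2-1, expanding outward from the peak — single-peaked.
Every ranking is single-peaked on this axis.

yes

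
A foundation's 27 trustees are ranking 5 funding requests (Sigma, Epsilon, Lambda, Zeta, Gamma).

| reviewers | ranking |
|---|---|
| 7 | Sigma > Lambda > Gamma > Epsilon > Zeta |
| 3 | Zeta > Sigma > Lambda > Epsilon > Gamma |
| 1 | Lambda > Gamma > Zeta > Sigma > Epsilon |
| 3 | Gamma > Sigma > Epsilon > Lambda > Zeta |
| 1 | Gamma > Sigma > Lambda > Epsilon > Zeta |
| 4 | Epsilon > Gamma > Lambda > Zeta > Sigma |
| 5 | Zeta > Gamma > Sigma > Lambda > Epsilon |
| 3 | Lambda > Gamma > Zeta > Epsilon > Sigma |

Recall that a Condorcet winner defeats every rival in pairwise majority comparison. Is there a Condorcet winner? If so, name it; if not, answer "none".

none

Check each pair by majority over 27 ballots:
Sigma vs Epsilon: Sigma is ranked higher on 7+3+1+3+1+5 = 20 ballots, Epsilon on 7. Sigma wins 20–7.
Sigma vs Lambda: Sigma is ranked higher on 7+3+3+1+5 = 19 ballots, Lambda on 8. Sigma wins 19–8.
Sigma vs Zeta: 11 to 16, Zeta.
Sigma vs Gamma: 7+3 = 10 for Sigma, 17 for Gamma — Gamma by 17–10.
Epsilon vs Lambda: 7 to 20, Lambda.
Epsilon vs Zeta: Epsilon preferred on 7+3+1+4 = 15 ballots; Epsilon wins 15–12.
Epsilon vs Gamma: Epsilon is ranked higher on 3+4 = 7 ballots, Gamma on 20. Gamma wins 20–7.
Lambda vs Zeta: 19 to 8, Lambda.
Lambda vs Gamma: 7+3+1+3 = 14 for Lambda, 13 for Gamma — Lambda by 14–13.
Zeta vs Gamma: 3+5 = 8 for Zeta, 19 for Gamma — Gamma by 19–8.
No project is unbeaten: Sigma loses to Zeta; Epsilon loses to Sigma; Lambda loses to Sigma; Zeta loses to Epsilon; Gamma loses to Lambda. In particular Sigma beats Epsilon beats Zeta beats Sigma is a majority cycle — no Condorcet winner exists.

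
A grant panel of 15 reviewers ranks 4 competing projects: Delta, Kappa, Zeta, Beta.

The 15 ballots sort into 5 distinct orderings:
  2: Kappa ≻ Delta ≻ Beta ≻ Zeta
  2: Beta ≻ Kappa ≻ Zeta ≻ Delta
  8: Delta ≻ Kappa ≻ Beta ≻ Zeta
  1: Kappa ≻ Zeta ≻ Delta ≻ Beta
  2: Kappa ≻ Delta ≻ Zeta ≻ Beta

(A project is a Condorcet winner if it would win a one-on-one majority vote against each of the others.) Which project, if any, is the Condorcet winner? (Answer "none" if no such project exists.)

Delta

Pairwise majorities:
Delta vs Kappa: 8 to 7, Delta.
Delta vs Zeta: Delta is ranked higher on 2+8+2 = 12 ballots, Zeta on 3. Delta wins 12–3.
Delta vs Beta: 13 to 2, Delta.
Kappa vs Zeta: 2+2+8+1+2 = 15 for Kappa, 0 for Zeta — Kappa by 15–0.
Kappa vs Beta: Kappa preferred on 2+8+1+2 = 13 ballots; Kappa wins 13–2.
Zeta vs Beta: 3 to 12, Beta.
Only Delta has no losses; Delta is the Condorcet winner.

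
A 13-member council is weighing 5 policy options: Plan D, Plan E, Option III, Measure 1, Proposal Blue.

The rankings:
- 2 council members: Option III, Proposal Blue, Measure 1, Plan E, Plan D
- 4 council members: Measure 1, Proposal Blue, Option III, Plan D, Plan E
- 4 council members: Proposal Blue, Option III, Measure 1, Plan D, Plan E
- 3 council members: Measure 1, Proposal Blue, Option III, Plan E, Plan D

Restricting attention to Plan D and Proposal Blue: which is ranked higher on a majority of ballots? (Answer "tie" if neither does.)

No ballot ranks Plan D above Proposal Blue: 0.
Ballots ranking Proposal Blue above Plan D: 13 − 0 = 13.
Proposal Blue wins the head-to-head 13–0.

Proposal Blue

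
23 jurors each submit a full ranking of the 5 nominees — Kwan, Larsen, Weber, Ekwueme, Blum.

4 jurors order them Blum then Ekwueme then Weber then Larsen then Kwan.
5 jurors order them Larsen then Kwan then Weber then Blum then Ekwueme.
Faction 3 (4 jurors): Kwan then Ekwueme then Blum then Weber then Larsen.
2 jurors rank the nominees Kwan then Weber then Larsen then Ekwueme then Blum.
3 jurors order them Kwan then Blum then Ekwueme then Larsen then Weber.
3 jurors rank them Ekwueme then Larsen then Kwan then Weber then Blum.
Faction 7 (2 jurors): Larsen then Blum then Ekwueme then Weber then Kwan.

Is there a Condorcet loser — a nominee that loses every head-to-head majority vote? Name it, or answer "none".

Pairwise majorities:
Kwan vs Larsen: Kwan preferred on 4+2+3 = 9 ballots; Larsen wins 14–9.
Kwan vs Weber: 17 to 6, Kwan.
Kwan vs Ekwueme: Kwan wins 14–9.
Kwan vs Blum: Kwan wins 17–6.
Larsen vs Weber: Larsen is ranked higher on 5+3+3+2 = 13 ballots, Weber on 10. Larsen wins 13–10.
Larsen vs Ekwueme: Ekwueme, 14–9.
Larsen vs Blum: 12 to 11, Larsen.
Weber vs Ekwueme: Ekwueme, 16–7.
Weber vs Blum: Blum, 13–10.
Ekwueme vs Blum: Ekwueme is ranked higher on 4+2+3 = 9 ballots, Blum on 14. Blum wins 14–9.
Weber is beaten in every head-to-head and is the Condorcet loser.

Weber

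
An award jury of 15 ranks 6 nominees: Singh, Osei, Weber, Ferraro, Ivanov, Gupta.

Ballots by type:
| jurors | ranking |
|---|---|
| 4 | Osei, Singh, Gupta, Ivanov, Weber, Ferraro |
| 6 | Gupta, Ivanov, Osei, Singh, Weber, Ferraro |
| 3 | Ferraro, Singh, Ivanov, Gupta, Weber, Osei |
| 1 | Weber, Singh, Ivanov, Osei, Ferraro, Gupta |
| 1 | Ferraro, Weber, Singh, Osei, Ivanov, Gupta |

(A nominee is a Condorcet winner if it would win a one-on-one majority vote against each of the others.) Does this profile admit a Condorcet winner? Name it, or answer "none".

Pairwise majorities:
Singh vs Osei: 3+1+1 = 5 for Singh, 10 for Osei — Osei by 10–5.
Singh vs Weber: 4+6+3 = 13 for Singh, 2 for Weber — Singh by 13–2.
Singh vs Ferraro: 11 to 4, Singh.
Singh vs Ivanov: 4+3+1+1 = 9 for Singh, 6 for Ivanov — Singh by 9–6.
Singh vs Gupta: 9 to 6, Singh.
Osei vs Weber: Osei is ranked higher on 4+6 = 10 ballots, Weber on 5. Osei wins 10–5.
Osei vs Ferraro: 4+6+1 = 11 for Osei, 4 for Ferraro — Osei by 11–4.
Osei vs Ivanov: Osei preferred on 4+1 = 5 ballots; Ivanov wins 10–5.
Osei vs Gupta: Osei preferred on 4+1+1 = 6 ballots; Gupta wins 9–6.
Weber vs Ferraro: Weber preferred on 4+6+1 = 11 ballots; Weber wins 11–4.
Weber vs Ivanov: 1+1 = 2 for Weber, 13 for Ivanov — Ivanov by 13–2.
Weber vs Gupta: Weber is ranked higher on 1+1 = 2 ballots, Gupta on 13. Gupta wins 13–2.
Ferraro vs Ivanov: 3+1 = 4 for Ferraro, 11 for Ivanov — Ivanov by 11–4.
Ferraro vs Gupta: Ferraro preferred on 3+1+1 = 5 ballots; Gupta wins 10–5.
Ivanov vs Gupta: 3+1+1 = 5 for Ivanov, 10 for Gupta — Gupta by 10–5.
Every nominee loses at least once (Singh loses to Osei; Osei loses to Ivanov; Weber loses to Singh; Ferraro loses to Singh; Ivanov loses to Singh; Gupta loses to Singh). The majority relation contains the cycle Singh → Ivanov → Osei → Singh, so there is no Condorcet winner.

none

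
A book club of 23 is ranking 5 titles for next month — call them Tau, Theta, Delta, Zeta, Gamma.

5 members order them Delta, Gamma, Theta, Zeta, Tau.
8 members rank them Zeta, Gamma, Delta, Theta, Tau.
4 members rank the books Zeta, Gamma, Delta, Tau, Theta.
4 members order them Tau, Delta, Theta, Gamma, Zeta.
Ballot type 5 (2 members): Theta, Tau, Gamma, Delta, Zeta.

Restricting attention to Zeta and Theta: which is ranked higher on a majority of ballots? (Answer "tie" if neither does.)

Zeta

Ballots ranking Zeta above Theta: 8 + 4 = 12.
Ballots ranking Theta above Zeta: 23 − 12 = 11.
Zeta wins the head-to-head 12–11.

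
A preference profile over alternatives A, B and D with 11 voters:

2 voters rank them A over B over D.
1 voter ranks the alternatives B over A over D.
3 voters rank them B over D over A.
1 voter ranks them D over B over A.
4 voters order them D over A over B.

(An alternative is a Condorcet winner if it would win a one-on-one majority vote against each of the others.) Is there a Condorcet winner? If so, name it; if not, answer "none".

Pairwise majorities:
A vs B: A is ranked higher on 2+4 = 6 ballots, B on 5. A wins 6–5.
A vs D: A preferred on 2+1 = 3 ballots; D wins 8–3.
B vs D: 2+1+3 = 6 for B, 5 for D — B by 6–5.
No alternative is unbeaten: A loses to D; B loses to A; D loses to B. In particular A beats B beats D beats A is a majority cycle — no Condorcet winner exists.

none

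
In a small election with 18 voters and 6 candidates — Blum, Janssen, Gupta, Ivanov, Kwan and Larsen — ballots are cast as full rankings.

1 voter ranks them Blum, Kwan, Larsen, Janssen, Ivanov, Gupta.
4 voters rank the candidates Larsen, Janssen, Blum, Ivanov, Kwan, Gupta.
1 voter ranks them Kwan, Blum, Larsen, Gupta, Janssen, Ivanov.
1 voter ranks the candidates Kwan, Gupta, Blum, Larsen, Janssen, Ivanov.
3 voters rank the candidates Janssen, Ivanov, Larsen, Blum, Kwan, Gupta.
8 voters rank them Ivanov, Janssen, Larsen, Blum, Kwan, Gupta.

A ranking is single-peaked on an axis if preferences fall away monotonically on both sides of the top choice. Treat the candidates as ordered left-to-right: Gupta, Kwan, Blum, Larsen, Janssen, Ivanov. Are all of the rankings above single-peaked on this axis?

yes

Axis positions: Gupta=1, Kwan=2, Blum=3, Larsen=4, Janssen=5, Ivanov=6.
Ballot type 1 (peak Blum at position 3): ranking walks positions 3-2-4-5-6-1, expanding outward from the peak — single-peaked.
Ballot type 2 (peak Larsen at position 4): ranking walks positions 4-5-3-6-2-1, expanding outward from the peak — single-peaked.
Ballot type 3 (peak Kwan at position 2): ranking walks positions 2-3-4-1-5-6, expanding outward from the peak — single-peaked.
Ballot type 4 (peak Kwan at position 2): ranking walks positions 2-1-3-4-5-6, expanding outward from the peak — single-peaked.
Ballot type 5 (peak Janssen at position 5): ranking walks positions 5-6-4-3-2-1, expanding outward from the peak — single-peaked.
Ballot type 6 (peak Ivanov at position 6): ranking walks positions 6-5-4-3-2-1, expanding outward from the peak — single-peaked.
Every ranking is single-peaked on this axis.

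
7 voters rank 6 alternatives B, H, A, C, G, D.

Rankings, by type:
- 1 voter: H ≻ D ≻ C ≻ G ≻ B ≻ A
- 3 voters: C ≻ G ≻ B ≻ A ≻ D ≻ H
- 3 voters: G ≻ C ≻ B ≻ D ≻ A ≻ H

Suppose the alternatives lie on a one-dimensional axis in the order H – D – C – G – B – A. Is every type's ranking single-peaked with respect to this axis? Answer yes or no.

Axis positions: H=1, D=2, C=3, G=4, B=5, A=6.
Type 1 (peak H at position 1): ranking walks positions 1-2-3-4-5-6, expanding outward from the peak — single-peaked.
Type 2 (peak C at position 3): ranking walks positions 3-4-5-6-2-1, expanding outward from the peak — single-peaked.
Type 3 (peak G at position 4): ranking walks positions 4-3-5-2-6-1, expanding outward from the peak — single-peaked.
Every ranking is single-peaked on this axis.

yes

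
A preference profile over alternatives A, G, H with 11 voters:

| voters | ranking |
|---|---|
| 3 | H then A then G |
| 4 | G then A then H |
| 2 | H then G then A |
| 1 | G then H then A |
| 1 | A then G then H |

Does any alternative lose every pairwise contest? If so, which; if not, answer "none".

Head-to-head results (11 voters):
A vs G: 4 to 7, G.
A vs H: A is ranked higher on 4+1 = 5 ballots, H on 6. H wins 6–5.
G vs H: G preferred on 4+1+1 = 6 ballots; G wins 6–5.
A loses to every other alternative — it is the Condorcet loser.

A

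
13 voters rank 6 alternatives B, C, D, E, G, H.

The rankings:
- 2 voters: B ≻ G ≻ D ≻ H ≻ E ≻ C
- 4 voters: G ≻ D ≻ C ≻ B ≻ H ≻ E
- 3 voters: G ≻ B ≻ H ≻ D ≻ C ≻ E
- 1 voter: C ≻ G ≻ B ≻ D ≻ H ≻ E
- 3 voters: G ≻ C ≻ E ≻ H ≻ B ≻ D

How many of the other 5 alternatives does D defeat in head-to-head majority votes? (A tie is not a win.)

D against each rival (13 voters):
D vs B: 4 to 9, B.
D–C: D 9–4.
D–E: D 10–3.
D–G: G 13–0.
D vs H: 2+4+1 = 7 for D, 6 for H — D by 7–6.
D beats C, E, H; loses to B, G — 3 pairwise wins.

3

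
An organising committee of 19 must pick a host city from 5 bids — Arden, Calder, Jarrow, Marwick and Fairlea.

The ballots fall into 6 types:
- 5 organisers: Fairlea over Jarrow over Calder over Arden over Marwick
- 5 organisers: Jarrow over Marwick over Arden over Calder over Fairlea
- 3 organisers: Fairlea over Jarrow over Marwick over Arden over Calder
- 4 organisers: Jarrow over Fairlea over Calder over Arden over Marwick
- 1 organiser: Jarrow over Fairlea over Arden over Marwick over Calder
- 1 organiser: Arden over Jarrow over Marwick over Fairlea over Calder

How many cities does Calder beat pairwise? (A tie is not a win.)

0

Calder against each rival (19 organisers):
Calder vs Arden: 5+4 = 9 for Calder, 10 for Arden — Arden by 10–9.
Calder vs Jarrow: Calder is ranked higher on 0 ballots, Jarrow on 19. Jarrow wins 19–0.
Calder vs Marwick: Marwick wins 10–9.
Calder vs Fairlea: 5 for Calder, 14 for Fairlea — Fairlea by 14–5.
Calder beats no one; loses to Arden, Jarrow, Marwick, Fairlea — 0 pairwise wins.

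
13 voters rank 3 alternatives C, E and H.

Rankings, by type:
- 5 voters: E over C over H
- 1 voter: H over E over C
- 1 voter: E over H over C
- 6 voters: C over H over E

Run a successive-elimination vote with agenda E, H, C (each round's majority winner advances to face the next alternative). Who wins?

C

Round 1: E vs H — 6–7, H advances.
Round 2: H vs C — 2–11, C advances.
C survives the agenda.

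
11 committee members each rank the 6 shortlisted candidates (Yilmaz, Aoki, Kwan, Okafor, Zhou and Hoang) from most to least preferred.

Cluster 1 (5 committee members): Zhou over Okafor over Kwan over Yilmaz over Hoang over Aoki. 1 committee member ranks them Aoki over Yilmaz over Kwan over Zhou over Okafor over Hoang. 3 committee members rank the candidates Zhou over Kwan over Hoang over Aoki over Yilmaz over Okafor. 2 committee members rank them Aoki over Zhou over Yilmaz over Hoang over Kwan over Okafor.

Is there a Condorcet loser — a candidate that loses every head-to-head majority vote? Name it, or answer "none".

none

Pairwise majorities:
Yilmaz vs Aoki: Yilmaz is ranked higher on 5 ballots, Aoki on 6. Aoki wins 6–5.
Yilmaz vs Kwan: Yilmaz is ranked higher on 1+2 = 3 ballots, Kwan on 8. Kwan wins 8–3.
Yilmaz vs Okafor: Yilmaz, 6–5.
Yilmaz–Zhou: Zhou 10–1.
Yilmaz vs Hoang: Yilmaz is ranked higher on 5+1+2 = 8 ballots, Hoang on 3. Yilmaz wins 8–3.
Aoki vs Kwan: Aoki preferred on 1+2 = 3 ballots; Kwan wins 8–3.
Aoki vs Okafor: Aoki preferred on 1+3+2 = 6 ballots; Aoki wins 6–5.
Aoki vs Zhou: Zhou wins 8–3.
Aoki vs Hoang: Hoang, 8–3.
Kwan vs Okafor: 1+3+2 = 6 for Kwan, 5 for Okafor — Kwan by 6–5.
Kwan vs Zhou: Zhou wins 10–1.
Kwan vs Hoang: Kwan is ranked higher on 5+1+3 = 9 ballots, Hoang on 2. Kwan wins 9–2.
Okafor vs Zhou: Okafor preferred on 0 ballots; Zhou wins 11–0.
Okafor–Hoang: Okafor 6–5.
Zhou vs Hoang: 5+1+3+2 = 11 for Zhou, 0 for Hoang — Zhou by 11–0.
Each candidate has at least one pairwise win (Yilmaz beats Okafor; Aoki beats Yilmaz; Kwan beats Yilmaz; Okafor beats Hoang; Zhou beats Yilmaz; Hoang beats Aoki) — no Condorcet loser.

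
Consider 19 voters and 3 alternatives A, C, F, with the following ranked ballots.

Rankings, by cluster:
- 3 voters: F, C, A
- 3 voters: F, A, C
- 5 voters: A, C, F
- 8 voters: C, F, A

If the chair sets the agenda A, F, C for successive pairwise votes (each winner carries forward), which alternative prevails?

C

Round 1: A vs F — 5–14, F advances.
Round 2: F vs C — 6–13, C advances.
C survives the agenda.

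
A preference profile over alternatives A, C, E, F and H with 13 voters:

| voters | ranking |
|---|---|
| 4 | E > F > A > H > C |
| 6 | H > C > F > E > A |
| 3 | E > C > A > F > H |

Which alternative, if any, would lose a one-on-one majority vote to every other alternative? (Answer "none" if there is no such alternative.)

none

Head-to-head results (13 voters):
A vs C: 4 for A, 9 for C — C by 9–4.
A vs E: A preferred on 0 ballots; E wins 13–0.
A vs F: A is ranked higher on 3 ballots, F on 10. F wins 10–3.
A vs H: A wins 7–6.
C vs E: C preferred on 6 ballots; E wins 7–6.
C–F: C 9–4.
C vs H: C is ranked higher on 3 ballots, H on 10. H wins 10–3.
E vs F: E is ranked higher on 4+3 = 7 ballots, F on 6. E wins 7–6.
E vs H: E, 7–6.
F–H: F 7–6.
Every alternative wins at least one matchup (A beats H; C beats A; E beats A; F beats A; H beats C), so there is no Condorcet loser.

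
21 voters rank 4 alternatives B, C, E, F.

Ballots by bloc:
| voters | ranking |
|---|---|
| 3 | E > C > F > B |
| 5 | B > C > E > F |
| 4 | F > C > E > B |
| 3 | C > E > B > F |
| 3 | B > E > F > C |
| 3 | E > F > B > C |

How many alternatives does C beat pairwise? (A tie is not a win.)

2

C against each rival (21 voters):
C–B: B 11–10.
C vs E: 12 to 9, C.
C vs F: C is ranked higher on 3+5+3 = 11 ballots, F on 10. C wins 11–10.
C beats E, F; loses to B — 2 pairwise wins.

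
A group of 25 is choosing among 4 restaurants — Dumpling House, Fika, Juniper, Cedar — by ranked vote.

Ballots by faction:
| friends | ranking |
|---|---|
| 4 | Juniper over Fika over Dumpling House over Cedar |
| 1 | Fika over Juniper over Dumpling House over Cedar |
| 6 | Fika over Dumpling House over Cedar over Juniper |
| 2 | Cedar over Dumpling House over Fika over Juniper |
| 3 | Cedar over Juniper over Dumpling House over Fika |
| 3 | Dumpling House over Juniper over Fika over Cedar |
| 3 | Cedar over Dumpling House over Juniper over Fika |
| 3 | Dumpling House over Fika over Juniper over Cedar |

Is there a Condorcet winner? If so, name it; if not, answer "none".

Dumpling House

Pairwise majorities:
Dumpling House vs Fika: 2+3+3+3+3 = 14 for Dumpling House, 11 for Fika — Dumpling House by 14–11.
Dumpling House vs Juniper: 6+2+3+3+3 = 17 for Dumpling House, 8 for Juniper — Dumpling House by 17–8.
Dumpling House vs Cedar: Dumpling House preferred on 4+1+6+3+3 = 17 ballots; Dumpling House wins 17–8.
Fika vs Juniper: Fika preferred on 1+6+2+3 = 12 ballots; Juniper wins 13–12.
Fika vs Cedar: Fika preferred on 4+1+6+3+3 = 17 ballots; Fika wins 17–8.
Juniper vs Cedar: Juniper is ranked higher on 4+1+3+3 = 11 ballots, Cedar on 14. Cedar wins 14–11.
Only Dumpling House has no losses; Dumpling House is the Condorcet winner.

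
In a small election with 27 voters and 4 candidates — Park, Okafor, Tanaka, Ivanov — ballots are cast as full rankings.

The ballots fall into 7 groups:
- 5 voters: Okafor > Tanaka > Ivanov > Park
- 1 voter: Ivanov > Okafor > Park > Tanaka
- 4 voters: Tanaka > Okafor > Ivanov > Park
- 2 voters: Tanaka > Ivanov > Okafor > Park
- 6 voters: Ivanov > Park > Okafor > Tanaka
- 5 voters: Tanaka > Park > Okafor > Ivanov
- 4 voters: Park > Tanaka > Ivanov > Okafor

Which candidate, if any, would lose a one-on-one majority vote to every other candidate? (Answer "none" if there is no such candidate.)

Head-to-head results (27 voters):
Park vs Okafor: Park wins 15–12.
Park vs Tanaka: Park preferred on 1+6+4 = 11 ballots; Tanaka wins 16–11.
Park vs Ivanov: 5+4 = 9 for Park, 18 for Ivanov — Ivanov by 18–9.
Okafor vs Tanaka: 5+1+6 = 12 for Okafor, 15 for Tanaka — Tanaka by 15–12.
Okafor–Ivanov: Okafor 14–13.
Tanaka–Ivanov: Tanaka 20–7.
No candidate is winless: Park beats Okafor; Okafor beats Ivanov; Tanaka beats Park; Ivanov beats Park. There is no Condorcet loser.

none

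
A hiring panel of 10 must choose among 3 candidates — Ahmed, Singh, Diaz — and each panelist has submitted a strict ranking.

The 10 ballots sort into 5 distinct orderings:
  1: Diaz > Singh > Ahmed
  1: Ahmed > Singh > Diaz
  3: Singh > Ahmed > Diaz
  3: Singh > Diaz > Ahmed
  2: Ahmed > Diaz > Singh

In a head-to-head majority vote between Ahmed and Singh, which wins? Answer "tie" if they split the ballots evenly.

Singh

Ballots ranking Ahmed above Singh: 1 + 2 = 3.
Ballots ranking Singh above Ahmed: 10 − 3 = 7.
Singh wins the head-to-head 7–3.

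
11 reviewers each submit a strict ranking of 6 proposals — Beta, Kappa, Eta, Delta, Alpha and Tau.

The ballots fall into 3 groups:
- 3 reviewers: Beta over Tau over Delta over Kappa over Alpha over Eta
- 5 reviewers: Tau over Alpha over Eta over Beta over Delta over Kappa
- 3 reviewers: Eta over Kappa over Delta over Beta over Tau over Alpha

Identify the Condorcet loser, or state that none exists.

none

Pairwise majorities:
Beta vs Kappa: Beta wins 8–3.
Beta vs Eta: Beta is ranked higher on 3 ballots, Eta on 8. Eta wins 8–3.
Beta vs Delta: Beta preferred on 3+5 = 8 ballots; Beta wins 8–3.
Beta–Alpha: Beta 6–5.
Beta vs Tau: 3+3 = 6 for Beta, 5 for Tau — Beta by 6–5.
Kappa vs Eta: 3 for Kappa, 8 for Eta — Eta by 8–3.
Kappa vs Delta: Kappa preferred on 3 ballots; Delta wins 8–3.
Kappa–Alpha: Kappa 6–5.
Kappa vs Tau: 3 to 8, Tau.
Eta vs Delta: Eta preferred on 5+3 = 8 ballots; Eta wins 8–3.
Eta vs Alpha: 3 to 8, Alpha.
Eta vs Tau: Tau wins 8–3.
Delta vs Alpha: Delta, 6–5.
Delta vs Tau: Tau wins 8–3.
Alpha vs Tau: Alpha preferred on 0 ballots; Tau wins 11–0.
No project is winless: Beta beats Kappa; Kappa beats Alpha; Eta beats Beta; Delta beats Kappa; Alpha beats Eta; Tau beats Kappa. There is no Condorcet loser.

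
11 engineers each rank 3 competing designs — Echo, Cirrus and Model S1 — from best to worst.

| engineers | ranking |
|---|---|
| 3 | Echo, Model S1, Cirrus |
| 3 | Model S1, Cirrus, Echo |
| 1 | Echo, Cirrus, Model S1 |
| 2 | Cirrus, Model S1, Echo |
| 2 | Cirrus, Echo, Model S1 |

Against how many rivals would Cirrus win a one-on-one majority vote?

1

Cirrus against each rival (11 engineers):
Cirrus vs Echo: 7 to 4, Cirrus.
Cirrus vs Model S1: Model S1 wins 6–5.
Cirrus beats Echo; loses to Model S1 — 1 pairwise win.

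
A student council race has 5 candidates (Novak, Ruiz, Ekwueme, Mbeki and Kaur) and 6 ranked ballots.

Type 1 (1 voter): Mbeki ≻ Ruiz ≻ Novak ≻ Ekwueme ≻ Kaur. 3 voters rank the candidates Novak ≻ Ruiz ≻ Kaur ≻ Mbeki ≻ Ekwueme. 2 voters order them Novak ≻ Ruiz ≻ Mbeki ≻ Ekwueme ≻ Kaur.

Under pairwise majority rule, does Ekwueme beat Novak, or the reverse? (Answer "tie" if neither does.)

No ballot ranks Ekwueme above Novak: 0.
Ballots ranking Novak above Ekwueme: 6 − 0 = 6.
Novak wins the head-to-head 6–0.

Novak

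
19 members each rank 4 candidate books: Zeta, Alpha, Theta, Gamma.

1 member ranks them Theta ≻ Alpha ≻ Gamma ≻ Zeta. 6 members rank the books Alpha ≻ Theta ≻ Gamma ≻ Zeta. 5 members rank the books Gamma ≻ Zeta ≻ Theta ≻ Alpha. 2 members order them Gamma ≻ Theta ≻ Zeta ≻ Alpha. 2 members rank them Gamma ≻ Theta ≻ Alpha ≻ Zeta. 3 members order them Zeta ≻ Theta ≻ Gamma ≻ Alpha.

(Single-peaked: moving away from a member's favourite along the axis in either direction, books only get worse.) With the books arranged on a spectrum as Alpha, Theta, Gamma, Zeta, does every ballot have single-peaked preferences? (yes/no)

Axis positions: Alpha=1, Theta=2, Gamma=3, Zeta=4.
Faction 1 (peak Theta at position 2): ranking walks positions 2-1-3-4, expanding outward from the peak — single-peaked.
Faction 2 (peak Alpha at position 1): ranking walks positions 1-2-3-4, expanding outward from the peak — single-peaked.
Faction 3 (peak Gamma at position 3): ranking walks positions 3-4-2-1, expanding outward from the peak — single-peaked.
Faction 4 (peak Gamma at position 3): ranking walks positions 3-2-4-1, expanding outward from the peak — single-peaked.
Faction 5 (peak Gamma at position 3): ranking walks positions 3-2-1-4, expanding outward from the peak — single-peaked.
Faction 6: ranking walks positions 4-2-3-1; Theta is ranked above Gamma even though Gamma lies between Theta and the peak Zeta on the axis — preferences dip and rise again. Not single-peaked.
Faction 6 violates single-peakedness, so the profile is not single-peaked on this axis.

no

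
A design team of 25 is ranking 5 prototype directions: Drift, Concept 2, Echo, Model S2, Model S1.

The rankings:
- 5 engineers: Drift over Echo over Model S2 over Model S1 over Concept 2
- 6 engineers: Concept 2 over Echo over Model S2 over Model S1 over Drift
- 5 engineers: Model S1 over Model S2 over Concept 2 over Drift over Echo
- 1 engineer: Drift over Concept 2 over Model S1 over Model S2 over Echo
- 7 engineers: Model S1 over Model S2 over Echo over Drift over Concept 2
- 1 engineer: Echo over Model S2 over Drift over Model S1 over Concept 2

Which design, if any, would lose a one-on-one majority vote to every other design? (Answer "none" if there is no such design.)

Concept 2

Head-to-head results (25 engineers):
Drift vs Concept 2: Drift is ranked higher on 5+1+7+1 = 14 ballots, Concept 2 on 11. Drift wins 14–11.
Drift–Echo: Echo 14–11.
Drift vs Model S2: 5+1 = 6 for Drift, 19 for Model S2 — Model S2 by 19–6.
Drift vs Model S1: Drift preferred on 5+1+1 = 7 ballots; Model S1 wins 18–7.
Concept 2 vs Echo: 12 to 13, Echo.
Concept 2 vs Model S2: 6+1 = 7 for Concept 2, 18 for Model S2 — Model S2 by 18–7.
Concept 2 vs Model S1: Model S1 wins 18–7.
Echo–Model S2: Model S2 13–12.
Echo vs Model S1: Model S1, 13–12.
Model S2 vs Model S1: Model S1, 13–12.
Concept 2 loses to every other design — it is the Condorcet loser.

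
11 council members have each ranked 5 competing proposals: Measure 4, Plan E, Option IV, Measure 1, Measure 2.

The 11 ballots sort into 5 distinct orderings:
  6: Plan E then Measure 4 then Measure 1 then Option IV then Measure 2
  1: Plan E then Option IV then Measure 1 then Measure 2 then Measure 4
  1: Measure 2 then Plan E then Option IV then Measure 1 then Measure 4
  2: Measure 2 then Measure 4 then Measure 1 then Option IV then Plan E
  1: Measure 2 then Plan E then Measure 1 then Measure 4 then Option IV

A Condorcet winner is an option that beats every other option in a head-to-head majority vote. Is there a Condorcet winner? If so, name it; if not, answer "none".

Check each pair by majority over 11 ballots:
Measure 4 vs Plan E: Plan E, 9–2.
Measure 4 vs Option IV: Measure 4 is ranked higher on 6+2+1 = 9 ballots, Option IV on 2. Measure 4 wins 9–2.
Measure 4 vs Measure 1: Measure 4, 8–3.
Measure 4 vs Measure 2: Measure 4 is ranked higher on 6 ballots, Measure 2 on 5. Measure 4 wins 6–5.
Plan E vs Option IV: Plan E, 9–2.
Plan E vs Measure 1: Plan E preferred on 6+1+1+1 = 9 ballots; Plan E wins 9–2.
Plan E vs Measure 2: 6+1 = 7 for Plan E, 4 for Measure 2 — Plan E by 7–4.
Option IV–Measure 1: Measure 1 9–2.
Option IV vs Measure 2: Option IV wins 7–4.
Measure 1 vs Measure 2: Measure 1, 7–4.
Plan E beats each of Measure 4, Option IV, Measure 1, Measure 2 — Plan E is the Condorcet winner.

Plan E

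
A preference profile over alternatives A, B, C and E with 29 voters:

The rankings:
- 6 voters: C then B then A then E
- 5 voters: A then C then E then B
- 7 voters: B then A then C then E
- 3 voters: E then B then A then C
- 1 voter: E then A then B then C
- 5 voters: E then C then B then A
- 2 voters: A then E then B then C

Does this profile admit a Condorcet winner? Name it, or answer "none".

Head-to-head results (29 voters):
A–B: B 21–8.
A vs C: A preferred on 5+7+3+1+2 = 18 ballots; A wins 18–11.
A vs E: A, 20–9.
B vs C: C wins 16–13.
B vs E: B is ranked higher on 6+7 = 13 ballots, E on 16. E wins 16–13.
C–E: C 18–11.
Every alternative loses at least once (A loses to B; B loses to C; C loses to A; E loses to A). The majority relation contains the cycle A beats C beats B beats A, so there is no Condorcet winner.

none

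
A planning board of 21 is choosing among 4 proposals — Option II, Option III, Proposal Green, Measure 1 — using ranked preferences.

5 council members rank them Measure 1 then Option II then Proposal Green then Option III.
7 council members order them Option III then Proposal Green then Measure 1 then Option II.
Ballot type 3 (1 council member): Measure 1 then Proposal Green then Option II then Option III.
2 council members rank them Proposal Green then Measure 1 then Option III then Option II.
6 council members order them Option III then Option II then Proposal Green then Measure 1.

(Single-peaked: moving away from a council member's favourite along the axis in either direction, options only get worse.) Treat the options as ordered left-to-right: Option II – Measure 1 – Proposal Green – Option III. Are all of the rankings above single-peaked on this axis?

no

Axis positions: Option II=1, Measure 1=2, Proposal Green=3, Option III=4.
Ballot type 1 (peak Measure 1 at position 2): ranking walks positions 2-1-3-4, expanding outward from the peak — single-peaked.
Ballot type 2 (peak Option III at position 4): ranking walks positions 4-3-2-1, expanding outward from the peak — single-peaked.
Ballot type 3 (peak Measure 1 at position 2): ranking walks positions 2-3-1-4, expanding outward from the peak — single-peaked.
Ballot type 4 (peak Proposal Green at position 3): ranking walks positions 3-2-4-1, expanding outward from the peak — single-peaked.
Ballot type 5: ranking walks positions 4-1-3-2; Option II is ranked above Proposal Green even though Proposal Green lies between Option II and the peak Option III on the axis — preferences dip and rise again. Not single-peaked.
Ballot type 5 violates single-peakedness, so the profile is not single-peaked on this axis.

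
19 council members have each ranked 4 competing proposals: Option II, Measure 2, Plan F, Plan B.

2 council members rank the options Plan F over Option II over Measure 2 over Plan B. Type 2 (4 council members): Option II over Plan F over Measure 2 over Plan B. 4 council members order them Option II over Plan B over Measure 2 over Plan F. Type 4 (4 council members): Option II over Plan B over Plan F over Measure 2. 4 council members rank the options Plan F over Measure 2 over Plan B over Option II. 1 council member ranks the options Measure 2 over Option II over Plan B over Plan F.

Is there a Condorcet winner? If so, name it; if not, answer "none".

Option II

Check each pair by majority over 19 ballots:
Option II vs Measure 2: Option II is ranked higher on 2+4+4+4 = 14 ballots, Measure 2 on 5. Option II wins 14–5.
Option II vs Plan F: Option II, 13–6.
Option II vs Plan B: 2+4+4+4+1 = 15 for Option II, 4 for Plan B — Option II by 15–4.
Measure 2 vs Plan F: Plan F, 14–5.
Measure 2 vs Plan B: Measure 2, 11–8.
Plan F vs Plan B: 10 to 9, Plan F.
Only Option II has no losses; Option II is the Condorcet winner.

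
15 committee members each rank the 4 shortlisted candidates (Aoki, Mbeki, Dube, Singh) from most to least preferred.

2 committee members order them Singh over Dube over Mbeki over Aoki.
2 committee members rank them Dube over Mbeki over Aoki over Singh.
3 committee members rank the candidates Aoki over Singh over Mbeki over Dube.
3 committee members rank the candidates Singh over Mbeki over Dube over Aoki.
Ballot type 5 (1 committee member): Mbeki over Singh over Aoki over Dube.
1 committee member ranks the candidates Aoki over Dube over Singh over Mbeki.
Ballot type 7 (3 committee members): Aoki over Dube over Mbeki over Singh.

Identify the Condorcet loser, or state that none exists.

Pairwise majorities:
Aoki vs Mbeki: Mbeki wins 8–7.
Aoki vs Dube: 8 to 7, Aoki.
Aoki vs Singh: 9 to 6, Aoki.
Mbeki vs Dube: Dube wins 8–7.
Mbeki vs Singh: 2+1+3 = 6 for Mbeki, 9 for Singh — Singh by 9–6.
Dube vs Singh: 2+1+3 = 6 for Dube, 9 for Singh — Singh by 9–6.
Every candidate wins at least one matchup (Aoki beats Dube; Mbeki beats Aoki; Dube beats Mbeki; Singh beats Mbeki), so there is no Condorcet loser.

none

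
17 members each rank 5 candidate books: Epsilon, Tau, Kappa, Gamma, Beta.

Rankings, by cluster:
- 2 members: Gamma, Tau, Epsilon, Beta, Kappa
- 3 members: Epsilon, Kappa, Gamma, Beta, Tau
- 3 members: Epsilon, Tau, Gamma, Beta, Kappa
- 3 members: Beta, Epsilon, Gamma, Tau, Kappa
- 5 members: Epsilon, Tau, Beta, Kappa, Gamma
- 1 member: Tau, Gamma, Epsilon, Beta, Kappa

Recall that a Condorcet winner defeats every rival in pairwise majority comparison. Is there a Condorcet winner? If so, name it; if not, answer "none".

Head-to-head results (17 members):
Epsilon vs Tau: Epsilon, 14–3.
Epsilon vs Kappa: Epsilon wins 17–0.
Epsilon vs Gamma: Epsilon, 14–3.
Epsilon vs Beta: 14 to 3, Epsilon.
Tau vs Kappa: 14 to 3, Tau.
Tau vs Gamma: 3+5+1 = 9 for Tau, 8 for Gamma — Tau by 9–8.
Tau vs Beta: 11 to 6, Tau.
Kappa vs Gamma: Gamma, 9–8.
Kappa–Beta: Beta 14–3.
Gamma vs Beta: 2+3+3+1 = 9 for Gamma, 8 for Beta — Gamma by 9–8.
Epsilon beats each of Tau, Kappa, Gamma, Beta — Epsilon is the Condorcet winner.

Epsilon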